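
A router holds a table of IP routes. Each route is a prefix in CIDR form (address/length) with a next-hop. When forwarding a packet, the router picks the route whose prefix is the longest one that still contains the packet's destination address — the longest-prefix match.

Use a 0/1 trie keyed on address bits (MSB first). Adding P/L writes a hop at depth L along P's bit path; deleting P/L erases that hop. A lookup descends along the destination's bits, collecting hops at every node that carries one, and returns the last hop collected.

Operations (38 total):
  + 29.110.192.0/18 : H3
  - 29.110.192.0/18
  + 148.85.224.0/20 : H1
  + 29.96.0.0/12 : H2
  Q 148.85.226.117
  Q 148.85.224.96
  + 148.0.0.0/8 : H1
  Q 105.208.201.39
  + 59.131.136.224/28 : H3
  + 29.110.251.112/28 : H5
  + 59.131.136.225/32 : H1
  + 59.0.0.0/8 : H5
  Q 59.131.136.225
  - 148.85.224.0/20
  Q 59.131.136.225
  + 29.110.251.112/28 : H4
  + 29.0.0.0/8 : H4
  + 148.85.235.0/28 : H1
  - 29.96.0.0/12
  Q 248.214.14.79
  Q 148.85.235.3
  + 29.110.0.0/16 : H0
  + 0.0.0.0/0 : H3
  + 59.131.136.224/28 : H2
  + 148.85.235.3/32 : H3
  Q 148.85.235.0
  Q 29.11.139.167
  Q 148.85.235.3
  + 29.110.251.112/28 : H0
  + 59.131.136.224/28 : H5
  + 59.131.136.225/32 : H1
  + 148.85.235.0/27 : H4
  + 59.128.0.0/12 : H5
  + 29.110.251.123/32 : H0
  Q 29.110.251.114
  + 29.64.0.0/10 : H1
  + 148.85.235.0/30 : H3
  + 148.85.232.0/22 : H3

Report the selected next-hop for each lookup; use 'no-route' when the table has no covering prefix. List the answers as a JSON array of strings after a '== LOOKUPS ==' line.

Apply in order:
  + 29.110.192.0/18 (H3) depth=18
  - 29.110.192.0/18 clear@18
  + 148.85.224.0/20 (H1) depth=20
  + 29.96.0.0/12 (H2) depth=12
  Q 148.85.226.117: descend 10010100010101011110 ; hops seen [H1] ; pick H1
  Q 148.85.224.96: descend 10010100010101011110 ; hops seen [H1] ; pick H1
  + 148.0.0.0/8 (H1) depth=8
  Q 105.208.201.39: descend 0 ; hops seen [∅] ; pick no-route
  + 59.131.136.224/28 (H3) depth=28
  + 29.110.251.112/28 (H5) depth=28
  + 59.131.136.225/32 (H1) depth=32
  + 59.0.0.0/8 (H5) depth=8
  Q 59.131.136.225: descend 00111011100000111000100011100001 ; hops seen [H5,H3,H1] ; pick H1
  - 148.85.224.0/20 clear@20
  Q 59.131.136.225: descend 00111011100000111000100011100001 ; hops seen [H5,H3,H1] ; pick H1
  + 29.110.251.112/28 (H4) depth=28
  + 29.0.0.0/8 (H4) depth=8
  + 148.85.235.0/28 (H1) depth=28
  - 29.96.0.0/12 clear@12
  Q 248.214.14.79: descend 1 ; hops seen [∅] ; pick no-route
  Q 148.85.235.3: descend 1001010001010101111010110000 ; hops seen [H1,H1] ; pick H1
  + 29.110.0.0/16 (H0) depth=16
  + 0.0.0.0/0 (H3) depth=0
  + 59.131.136.224/28 (H2) depth=28
  + 148.85.235.3/32 (H3) depth=32
  Q 148.85.235.0: descend 100101000101010111101011000000 ; hops seen [H3,H1,H1] ; pick H1
  Q 29.11.139.167: descend 000111010 ; hops seen [H3,H4] ; pick H4
  Q 148.85.235.3: descend 10010100010101011110101100000011 ; hops seen [H3,H1,H1,H3] ; pick H3
  + 29.110.251.112/28 (H0) depth=28
  + 59.131.136.224/28 (H5) depth=28
  + 59.131.136.225/32 (H1) depth=32
  + 148.85.235.0/27 (H4) depth=27
  + 59.128.0.0/12 (H5) depth=12
  + 29.110.251.123/32 (H0) depth=32
  Q 29.110.251.114: descend 0001110101101110111110110111 ; hops seen [H3,H4,H0,H0] ; pick H0
  + 29.64.0.0/10 (H1) depth=10
  + 148.85.235.0/30 (H3) depth=30
  + 148.85.232.0/22 (H3) depth=22

== LOOKUPS ==
["H1","H1","no-route","H1","H1","no-route","H1","H1","H4","H3","H0"]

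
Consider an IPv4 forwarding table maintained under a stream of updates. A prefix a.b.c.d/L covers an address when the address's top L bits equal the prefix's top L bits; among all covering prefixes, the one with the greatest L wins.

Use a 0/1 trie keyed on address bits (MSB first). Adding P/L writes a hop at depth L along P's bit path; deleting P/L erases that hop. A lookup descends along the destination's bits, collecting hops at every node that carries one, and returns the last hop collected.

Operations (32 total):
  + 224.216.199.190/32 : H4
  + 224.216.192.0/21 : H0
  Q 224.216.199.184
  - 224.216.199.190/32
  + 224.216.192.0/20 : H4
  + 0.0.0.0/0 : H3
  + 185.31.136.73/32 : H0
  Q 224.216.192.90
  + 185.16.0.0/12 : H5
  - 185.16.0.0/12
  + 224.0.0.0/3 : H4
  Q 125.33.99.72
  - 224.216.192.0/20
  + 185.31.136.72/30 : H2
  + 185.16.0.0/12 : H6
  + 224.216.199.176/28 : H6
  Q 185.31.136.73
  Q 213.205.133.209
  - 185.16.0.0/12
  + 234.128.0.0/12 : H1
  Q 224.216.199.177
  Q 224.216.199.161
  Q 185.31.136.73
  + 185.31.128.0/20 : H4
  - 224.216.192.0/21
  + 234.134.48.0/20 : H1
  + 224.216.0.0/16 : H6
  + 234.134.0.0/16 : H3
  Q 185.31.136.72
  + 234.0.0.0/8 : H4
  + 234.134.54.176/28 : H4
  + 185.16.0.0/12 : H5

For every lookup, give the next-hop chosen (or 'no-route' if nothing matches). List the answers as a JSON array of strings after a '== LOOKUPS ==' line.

Process each operation:
  + 224.216.199.190/32 (H4) depth=32
  + 224.216.192.0/21 (H0) depth=21
  Q 224.216.199.184: descend 11100000110110001100011110111 ; hops seen [H0] ; pick H0
  del 224.216.199.190/32 (clear depth 32)
  + 224.216.192.0/20 (H4) depth=20
  + 0.0.0.0/0 (H3) depth=0
  + 185.31.136.73/32 (H0) depth=32
  Q 224.216.192.90: descend 111000001101100011000 ; hops seen [H3,H4,H0] ; pick H0
  + 185.16.0.0/12 (H5) depth=12
  del 185.16.0.0/12 (clear depth 12)
  + 224.0.0.0/3 (H4) depth=3
  Q 125.33.99.72: descend ε ; hops seen [H3] ; pick H3
  del 224.216.192.0/20 (clear depth 20)
  + 185.31.136.72/30 (H2) depth=30
  + 185.16.0.0/12 (H6) depth=12
  + 224.216.199.176/28 (H6) depth=28
  Q 185.31.136.73: descend 10111001000111111000100001001001 ; hops seen [H3,H6,H2,H0] ; pick H0
  Q 213.205.133.209: descend 11 ; hops seen [H3] ; pick H3
  del 185.16.0.0/12 (clear depth 12)
  + 234.128.0.0/12 (H1) depth=12
  Q 224.216.199.177: descend 1110000011011000110001111011 ; hops seen [H3,H4,H0,H6] ; pick H6
  Q 224.216.199.161: descend 111000001101100011000111101 ; hops seen [H3,H4,H0] ; pick H0
  Q 185.31.136.73: descend 10111001000111111000100001001001 ; hops seen [H3,H2,H0] ; pick H0
  + 185.31.128.0/20 (H4) depth=20
  del 224.216.192.0/21 (clear depth 21)
  + 234.134.48.0/20 (H1) depth=20
  + 224.216.0.0/16 (H6) depth=16
  + 234.134.0.0/16 (H3) depth=16
  Q 185.31.136.72: descend 1011100100011111100010000100100 ; hops seen [H3,H4,H2] ; pick H2
  + 234.0.0.0/8 (H4) depth=8
  + 234.134.54.176/28 (H4) depth=28
  + 185.16.0.0/12 (H5) depth=12

== LOOKUPS ==
["H0","H0","H3","H0","H3","H6","H0","H0","H2"]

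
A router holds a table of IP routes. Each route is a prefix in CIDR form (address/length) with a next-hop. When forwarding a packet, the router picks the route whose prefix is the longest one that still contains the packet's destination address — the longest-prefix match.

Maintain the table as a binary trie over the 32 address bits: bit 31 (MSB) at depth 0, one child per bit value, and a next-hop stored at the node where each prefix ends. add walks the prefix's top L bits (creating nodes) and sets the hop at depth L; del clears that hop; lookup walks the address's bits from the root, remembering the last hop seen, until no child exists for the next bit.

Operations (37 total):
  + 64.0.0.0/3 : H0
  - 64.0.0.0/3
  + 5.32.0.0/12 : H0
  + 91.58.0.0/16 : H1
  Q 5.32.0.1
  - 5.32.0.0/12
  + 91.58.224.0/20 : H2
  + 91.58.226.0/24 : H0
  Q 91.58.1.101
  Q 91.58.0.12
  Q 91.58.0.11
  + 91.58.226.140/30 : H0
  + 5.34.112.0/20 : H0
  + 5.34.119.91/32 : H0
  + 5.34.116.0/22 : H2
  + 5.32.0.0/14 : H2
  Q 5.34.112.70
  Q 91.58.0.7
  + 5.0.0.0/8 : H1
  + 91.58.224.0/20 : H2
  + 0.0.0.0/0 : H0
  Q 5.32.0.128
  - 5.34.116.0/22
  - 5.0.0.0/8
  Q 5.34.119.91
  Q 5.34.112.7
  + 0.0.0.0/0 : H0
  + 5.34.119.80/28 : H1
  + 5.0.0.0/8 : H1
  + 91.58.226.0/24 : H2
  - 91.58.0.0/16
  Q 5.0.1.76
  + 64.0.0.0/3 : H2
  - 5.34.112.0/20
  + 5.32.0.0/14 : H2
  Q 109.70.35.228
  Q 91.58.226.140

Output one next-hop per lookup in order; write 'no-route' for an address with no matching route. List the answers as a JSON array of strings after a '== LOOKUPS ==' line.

Apply in order:
  add 64.0.0.0/3 -> H0 at depth 3
  - 64.0.0.0/3 clear@3
  add 5.32.0.0/12 -> H0 at depth 12
  add 91.58.0.0/16 -> H1 at depth 16
  ? 5.32.0.1  path d0:-→d1:-→d2:-→d3:-→d4:-→d5:-→d6:-→d7:-→d8:-→d9:-→d10:-→d11:-→d12:H0  best=H0
  - 5.32.0.0/12 clear@12
  add 91.58.224.0/20 -> H2 at depth 20
  add 91.58.226.0/24 -> H0 at depth 24
  ? 91.58.1.101  path d0:-→d1:-→d2:-→d3:-→d4:-→d5:-→d6:-→d7:-→d8:-→d9:-→d10:-→d11:-→d12:-→d13:-→d14:-→d15:-→d16:H1  best=H1
  ? 91.58.0.12  path d0:-→d1:-→d2:-→d3:-→d4:-→d5:-→d6:-→d7:-→d8:-→d9:-→d10:-→d11:-→d12:-→d13:-→d14:-→d15:-→d16:H1  best=H1
  ? 91.58.0.11  path d0:-→d1:-→d2:-→d3:-→d4:-→d5:-→d6:-→d7:-→d8:-→d9:-→d10:-→d11:-→d12:-→d13:-→d14:-→d15:-→d16:H1  best=H1
  add 91.58.226.140/30 -> H0 at depth 30
  add 5.34.112.0/20 -> H0 at depth 20
  add 5.34.119.91/32 -> H0 at depth 32
  add 5.34.116.0/22 -> H2 at depth 22
  add 5.32.0.0/14 -> H2 at depth 14
  ? 5.34.112.70  path d0:-→d1:-→d2:-→d3:-→d4:-→d5:-→d6:-→d7:-→d8:-→d9:-→d10:-→d11:-→d12:-→d13:-→d14:H2→d15:-→d16:-→d17:-→d18:-→d19:-→d20:H0→d21:-  best=H0
  ? 91.58.0.7  path d0:-→d1:-→d2:-→d3:-→d4:-→d5:-→d6:-→d7:-→d8:-→d9:-→d10:-→d11:-→d12:-→d13:-→d14:-→d15:-→d16:H1  best=H1
  add 5.0.0.0/8 -> H1 at depth 8
  add 91.58.224.0/20 -> H2 at depth 20
  add 0.0.0.0/0 -> H0 at depth 0
  ? 5.32.0.128  path d0:H0→d1:-→d2:-→d3:-→d4:-→d5:-→d6:-→d7:-→d8:H1→d9:-→d10:-→d11:-→d12:-→d13:-→d14:H2  best=H2
  - 5.34.116.0/22 clear@22
  - 5.0.0.0/8 clear@8
  ? 5.34.119.91  path d0:H0→d1:-→d2:-→d3:-→d4:-→d5:-→d6:-→d7:-→d8:-→d9:-→d10:-→d11:-→d12:-→d13:-→d14:H2→d15:-→d16:-→d17:-→d18:-→d19:-→d20:H0→d21:-→d22:-→d23:-→d24:-→d25:-→d26:-→d27:-→d28:-→d29:-→d30:-→d31:-→d32:H0  best=H0
  ? 5.34.112.7  path d0:H0→d1:-→d2:-→d3:-→d4:-→d5:-→d6:-→d7:-→d8:-→d9:-→d10:-→d11:-→d12:-→d13:-→d14:H2→d15:-→d16:-→d17:-→d18:-→d19:-→d20:H0→d21:-  best=H0
  add 0.0.0.0/0 -> H0 at depth 0
  add 5.34.119.80/28 -> H1 at depth 28
  add 5.0.0.0/8 -> H1 at depth 8
  add 91.58.226.0/24 -> H2 at depth 24
  - 91.58.0.0/16 clear@16
  ? 5.0.1.76  path d0:H0→d1:-→d2:-→d3:-→d4:-→d5:-→d6:-→d7:-→d8:H1→d9:-→d10:-  best=H1
  add 64.0.0.0/3 -> H2 at depth 3
  - 5.34.112.0/20 clear@20
  add 5.32.0.0/14 -> H2 at depth 14
  ? 109.70.35.228  path d0:H0→d1:-→d2:-  best=H0
  ? 91.58.226.140  path d0:H0→d1:-→d2:-→d3:H2→d4:-→d5:-→d6:-→d7:-→d8:-→d9:-→d10:-→d11:-→d12:-→d13:-→d14:-→d15:-→d16:-→d17:-→d18:-→d19:-→d20:H2→d21:-→d22:-→d23:-→d24:H2→d25:-→d26:-→d27:-→d28:-→d29:-→d30:H0  best=H0

== LOOKUPS ==
["H0","H1","H1","H1","H0","H1","H2","H0","H0","H1","H0","H0"]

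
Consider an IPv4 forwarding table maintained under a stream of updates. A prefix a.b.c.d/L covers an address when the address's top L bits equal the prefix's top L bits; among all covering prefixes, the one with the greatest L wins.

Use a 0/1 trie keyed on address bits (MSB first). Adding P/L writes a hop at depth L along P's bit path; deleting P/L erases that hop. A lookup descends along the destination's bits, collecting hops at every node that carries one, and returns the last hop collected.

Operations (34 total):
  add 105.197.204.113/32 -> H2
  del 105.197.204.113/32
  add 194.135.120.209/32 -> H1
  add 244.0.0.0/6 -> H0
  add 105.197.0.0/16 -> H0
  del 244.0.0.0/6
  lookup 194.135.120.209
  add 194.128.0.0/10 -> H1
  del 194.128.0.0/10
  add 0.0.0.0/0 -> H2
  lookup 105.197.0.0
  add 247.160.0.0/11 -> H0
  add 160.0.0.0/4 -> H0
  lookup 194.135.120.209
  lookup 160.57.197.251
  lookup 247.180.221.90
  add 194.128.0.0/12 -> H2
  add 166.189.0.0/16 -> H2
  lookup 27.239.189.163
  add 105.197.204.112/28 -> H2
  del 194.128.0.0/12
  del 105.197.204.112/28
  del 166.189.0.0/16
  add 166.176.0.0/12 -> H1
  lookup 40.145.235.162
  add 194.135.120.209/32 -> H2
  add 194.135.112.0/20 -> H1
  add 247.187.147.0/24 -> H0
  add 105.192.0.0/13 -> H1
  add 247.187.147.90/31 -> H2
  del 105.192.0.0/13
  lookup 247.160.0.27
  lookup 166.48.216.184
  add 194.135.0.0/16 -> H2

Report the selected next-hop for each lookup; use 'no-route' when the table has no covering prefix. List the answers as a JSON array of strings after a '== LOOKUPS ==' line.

Apply in order:
  add 105.197.204.113/32 -> H2 at depth 32
  - 105.197.204.113/32 clear@32
  add 194.135.120.209/32 -> H1 at depth 32
  add 244.0.0.0/6 -> H0 at depth 6
  add 105.197.0.0/16 -> H0 at depth 16
  - 244.0.0.0/6 clear@6
  ? 194.135.120.209  path d0:-→d1:-→d2:-→d3:-→d4:-→d5:-→d6:-→d7:-→d8:-→d9:-→d10:-→d11:-→d12:-→d13:-→d14:-→d15:-→d16:-→d17:-→d18:-→d19:-→d20:-→d21:-→d22:-→d23:-→d24:-→d25:-→d26:-→d27:-→d28:-→d29:-→d30:-→d31:-→d32:H1  best=H1
  add 194.128.0.0/10 -> H1 at depth 10
  - 194.128.0.0/10 clear@10
  add 0.0.0.0/0 -> H2 at depth 0
  ? 105.197.0.0  path d0:H2→d1:-→d2:-→d3:-→d4:-→d5:-→d6:-→d7:-→d8:-→d9:-→d10:-→d11:-→d12:-→d13:-→d14:-→d15:-→d16:H0  best=H0
  add 247.160.0.0/11 -> H0 at depth 11
  add 160.0.0.0/4 -> H0 at depth 4
  ? 194.135.120.209  path d0:H2→d1:-→d2:-→d3:-→d4:-→d5:-→d6:-→d7:-→d8:-→d9:-→d10:-→d11:-→d12:-→d13:-→d14:-→d15:-→d16:-→d17:-→d18:-→d19:-→d20:-→d21:-→d22:-→d23:-→d24:-→d25:-→d26:-→d27:-→d28:-→d29:-→d30:-→d31:-→d32:H1  best=H1
  ? 160.57.197.251  path d0:H2→d1:-→d2:-→d3:-→d4:H0  best=H0
  ? 247.180.221.90  path d0:H2→d1:-→d2:-→d3:-→d4:-→d5:-→d6:-→d7:-→d8:-→d9:-→d10:-→d11:H0  best=H0
  add 194.128.0.0/12 -> H2 at depth 12
  add 166.189.0.0/16 -> H2 at depth 16
  ? 27.239.189.163  path d0:H2→d1:-  best=H2
  add 105.197.204.112/28 -> H2 at depth 28
  - 194.128.0.0/12 clear@12
  - 105.197.204.112/28 clear@28
  - 166.189.0.0/16 clear@16
  add 166.176.0.0/12 -> H1 at depth 12
  ? 40.145.235.162  path d0:H2→d1:-  best=H2
  add 194.135.120.209/32 -> H2 at depth 32
  add 194.135.112.0/20 -> H1 at depth 20
  add 247.187.147.0/24 -> H0 at depth 24
  add 105.192.0.0/13 -> H1 at depth 13
  add 247.187.147.90/31 -> H2 at depth 31
  - 105.192.0.0/13 clear@13
  ? 247.160.0.27  path d0:H2→d1:-→d2:-→d3:-→d4:-→d5:-→d6:-→d7:-→d8:-→d9:-→d10:-→d11:H0  best=H0
  ? 166.48.216.184  path d0:H2→d1:-→d2:-→d3:-→d4:H0→d5:-→d6:-→d7:-→d8:-  best=H0
  add 194.135.0.0/16 -> H2 at depth 16

== LOOKUPS ==
["H1","H0","H1","H0","H0","H2","H2","H0","H0"]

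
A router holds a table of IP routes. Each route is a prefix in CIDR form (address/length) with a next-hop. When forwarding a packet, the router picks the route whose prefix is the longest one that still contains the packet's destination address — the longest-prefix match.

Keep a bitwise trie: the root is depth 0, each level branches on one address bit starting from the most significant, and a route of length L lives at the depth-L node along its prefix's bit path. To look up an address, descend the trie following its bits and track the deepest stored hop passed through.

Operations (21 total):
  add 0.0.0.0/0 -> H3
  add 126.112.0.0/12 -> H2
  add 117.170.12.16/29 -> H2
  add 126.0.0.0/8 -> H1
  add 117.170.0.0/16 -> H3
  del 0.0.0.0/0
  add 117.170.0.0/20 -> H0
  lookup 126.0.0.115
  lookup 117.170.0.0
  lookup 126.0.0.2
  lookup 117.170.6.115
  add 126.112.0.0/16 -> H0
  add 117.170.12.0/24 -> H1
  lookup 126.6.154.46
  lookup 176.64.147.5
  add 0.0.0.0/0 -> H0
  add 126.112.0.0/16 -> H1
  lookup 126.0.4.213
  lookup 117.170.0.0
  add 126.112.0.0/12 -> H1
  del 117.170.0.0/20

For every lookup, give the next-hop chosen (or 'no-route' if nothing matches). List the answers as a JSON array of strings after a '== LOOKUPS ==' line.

Process each operation:
  add 0.0.0.0/0 -> H3 at depth 0
  add 126.112.0.0/12 -> H2 at depth 12
  add 117.170.12.16/29 -> H2 at depth 29
  add 126.0.0.0/8 -> H1 at depth 8
  add 117.170.0.0/16 -> H3 at depth 16
  del 0.0.0.0/0 (clear depth 0)
  add 117.170.0.0/20 -> H0 at depth 20
  lookup 126.0.0.115: bits 011111100 walk d0:-→d1:-→d2:-→d3:-→d4:-→d5:-→d6:-→d7:-→d8:H1→d9:- -> H1
  lookup 117.170.0.0: bits 01110101101010100000 walk d0:-→d1:-→d2:-→d3:-→d4:-→d5:-→d6:-→d7:-→d8:-→d9:-→d10:-→d11:-→d12:-→d13:-→d14:-→d15:-→d16:H3→d17:-→d18:-→d19:-→d20:H0 -> H0
  lookup 126.0.0.2: bits 011111100 walk d0:-→d1:-→d2:-→d3:-→d4:-→d5:-→d6:-→d7:-→d8:H1→d9:- -> H1
  lookup 117.170.6.115: bits 01110101101010100000 walk d0:-→d1:-→d2:-→d3:-→d4:-→d5:-→d6:-→d7:-→d8:-→d9:-→d10:-→d11:-→d12:-→d13:-→d14:-→d15:-→d16:H3→d17:-→d18:-→d19:-→d20:H0 -> H0
  add 126.112.0.0/16 -> H0 at depth 16
  add 117.170.12.0/24 -> H1 at depth 24
  lookup 126.6.154.46: bits 011111100 walk d0:-→d1:-→d2:-→d3:-→d4:-→d5:-→d6:-→d7:-→d8:H1→d9:- -> H1
  lookup 176.64.147.5: bits ε walk d0:- -> no-route
  add 0.0.0.0/0 -> H0 at depth 0
  add 126.112.0.0/16 -> H1 at depth 16
  lookup 126.0.4.213: bits 011111100 walk d0:H0→d1:-→d2:-→d3:-→d4:-→d5:-→d6:-→d7:-→d8:H1→d9:- -> H1
  lookup 117.170.0.0: bits 01110101101010100000 walk d0:H0→d1:-→d2:-→d3:-→d4:-→d5:-→d6:-→d7:-→d8:-→d9:-→d10:-→d11:-→d12:-→d13:-→d14:-→d15:-→d16:H3→d17:-→d18:-→d19:-→d20:H0 -> H0
  add 126.112.0.0/12 -> H1 at depth 12
  del 117.170.0.0/20 (clear depth 20)

== LOOKUPS ==
["H1","H0","H1","H0","H1","no-route","H1","H0"]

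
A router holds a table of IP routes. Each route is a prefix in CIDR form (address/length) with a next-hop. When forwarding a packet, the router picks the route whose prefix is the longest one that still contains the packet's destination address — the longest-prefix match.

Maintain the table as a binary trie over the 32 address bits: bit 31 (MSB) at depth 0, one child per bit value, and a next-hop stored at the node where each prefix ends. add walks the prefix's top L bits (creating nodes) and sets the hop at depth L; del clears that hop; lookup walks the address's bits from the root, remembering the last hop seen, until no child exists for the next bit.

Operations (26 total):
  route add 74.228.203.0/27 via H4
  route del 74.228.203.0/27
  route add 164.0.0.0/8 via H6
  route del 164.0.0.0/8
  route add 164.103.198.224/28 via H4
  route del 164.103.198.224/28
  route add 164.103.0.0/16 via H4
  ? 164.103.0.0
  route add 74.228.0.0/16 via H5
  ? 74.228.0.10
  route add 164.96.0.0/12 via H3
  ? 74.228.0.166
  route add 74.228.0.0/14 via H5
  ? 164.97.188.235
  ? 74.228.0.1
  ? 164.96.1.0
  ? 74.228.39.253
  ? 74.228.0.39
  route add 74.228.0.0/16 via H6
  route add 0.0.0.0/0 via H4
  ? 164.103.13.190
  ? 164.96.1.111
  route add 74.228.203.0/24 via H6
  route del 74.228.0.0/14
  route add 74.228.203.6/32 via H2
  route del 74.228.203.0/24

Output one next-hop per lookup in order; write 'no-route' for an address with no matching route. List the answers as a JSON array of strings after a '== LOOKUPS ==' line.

Apply in order:
  add 74.228.203.0/27 -> H4 at depth 27
  - 74.228.203.0/27 clear@27
  add 164.0.0.0/8 -> H6 at depth 8
  - 164.0.0.0/8 clear@8
  add 164.103.198.224/28 -> H4 at depth 28
  - 164.103.198.224/28 clear@28
  add 164.103.0.0/16 -> H4 at depth 16
  Q 164.103.0.0: descend 1010010001100111 ; hops seen [H4] ; pick H4
  add 74.228.0.0/16 -> H5 at depth 16
  Q 74.228.0.10: descend 0100101011100100 ; hops seen [H5] ; pick H5
  add 164.96.0.0/12 -> H3 at depth 12
  Q 74.228.0.166: descend 0100101011100100 ; hops seen [H5] ; pick H5
  add 74.228.0.0/14 -> H5 at depth 14
  Q 164.97.188.235: descend 1010010001100 ; hops seen [H3] ; pick H3
  Q 74.228.0.1: descend 0100101011100100 ; hops seen [H5,H5] ; pick H5
  Q 164.96.1.0: descend 1010010001100 ; hops seen [H3] ; pick H3
  Q 74.228.39.253: descend 0100101011100100 ; hops seen [H5,H5] ; pick H5
  Q 74.228.0.39: descend 0100101011100100 ; hops seen [H5,H5] ; pick H5
  add 74.228.0.0/16 -> H6 at depth 16
  add 0.0.0.0/0 -> H4 at depth 0
  Q 164.103.13.190: descend 1010010001100111 ; hops seen [H4,H3,H4] ; pick H4
  Q 164.96.1.111: descend 1010010001100 ; hops seen [H4,H3] ; pick H3
  add 74.228.203.0/24 -> H6 at depth 24
  - 74.228.0.0/14 clear@14
  add 74.228.203.6/32 -> H2 at depth 32
  - 74.228.203.0/24 clear@24

== LOOKUPS ==
["H4","H5","H5","H3","H5","H3","H5","H5","H4","H3"]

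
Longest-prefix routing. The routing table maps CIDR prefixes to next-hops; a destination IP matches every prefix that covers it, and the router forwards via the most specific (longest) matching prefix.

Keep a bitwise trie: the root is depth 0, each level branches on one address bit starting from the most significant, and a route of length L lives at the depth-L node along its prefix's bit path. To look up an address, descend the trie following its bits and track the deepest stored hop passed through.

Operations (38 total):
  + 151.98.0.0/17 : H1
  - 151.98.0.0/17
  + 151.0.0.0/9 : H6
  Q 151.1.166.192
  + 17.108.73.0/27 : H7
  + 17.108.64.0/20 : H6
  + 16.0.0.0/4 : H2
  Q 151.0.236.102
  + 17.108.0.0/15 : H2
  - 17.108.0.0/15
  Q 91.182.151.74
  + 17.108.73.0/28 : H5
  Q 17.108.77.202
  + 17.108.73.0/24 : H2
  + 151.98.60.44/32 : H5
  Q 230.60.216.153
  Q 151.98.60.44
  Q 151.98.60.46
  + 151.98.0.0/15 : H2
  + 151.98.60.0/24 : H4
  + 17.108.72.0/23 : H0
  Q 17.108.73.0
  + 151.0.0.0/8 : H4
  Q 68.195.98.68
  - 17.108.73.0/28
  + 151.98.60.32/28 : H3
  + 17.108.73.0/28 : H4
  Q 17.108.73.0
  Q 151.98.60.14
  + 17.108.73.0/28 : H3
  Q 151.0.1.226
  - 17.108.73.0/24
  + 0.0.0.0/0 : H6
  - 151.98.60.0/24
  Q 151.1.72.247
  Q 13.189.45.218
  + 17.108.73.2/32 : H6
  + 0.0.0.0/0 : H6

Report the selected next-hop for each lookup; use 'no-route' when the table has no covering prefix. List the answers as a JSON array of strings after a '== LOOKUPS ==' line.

Apply in order:
  + 151.98.0.0/17 (H1) depth=17
  - 151.98.0.0/17 clear@17
  + 151.0.0.0/9 (H6) depth=9
  lookup 151.1.166.192: bits 100101110 walk d0:-→d1:-→d2:-→d3:-→d4:-→d5:-→d6:-→d7:-→d8:-→d9:H6 -> H6
  + 17.108.73.0/27 (H7) depth=27
  + 17.108.64.0/20 (H6) depth=20
  + 16.0.0.0/4 (H2) depth=4
  lookup 151.0.236.102: bits 100101110 walk d0:-→d1:-→d2:-→d3:-→d4:-→d5:-→d6:-→d7:-→d8:-→d9:H6 -> H6
  + 17.108.0.0/15 (H2) depth=15
  - 17.108.0.0/15 clear@15
  lookup 91.182.151.74: bits 0 walk d0:-→d1:- -> no-route
  + 17.108.73.0/28 (H5) depth=28
  lookup 17.108.77.202: bits 000100010110110001001 walk d0:-→d1:-→d2:-→d3:-→d4:H2→d5:-→d6:-→d7:-→d8:-→d9:-→d10:-→d11:-→d12:-→d13:-→d14:-→d15:-→d16:-→d17:-→d18:-→d19:-→d20:H6→d21:- -> H6
  + 17.108.73.0/24 (H2) depth=24
  + 151.98.60.44/32 (H5) depth=32
  lookup 230.60.216.153: bits 1 walk d0:-→d1:- -> no-route
  lookup 151.98.60.44: bits 10010111011000100011110000101100 walk d0:-→d1:-→d2:-→d3:-→d4:-→d5:-→d6:-→d7:-→d8:-→d9:H6→d10:-→d11:-→d12:-→d13:-→d14:-→d15:-→d16:-→d17:-→d18:-→d19:-→d20:-→d21:-→d22:-→d23:-→d24:-→d25:-→d26:-→d27:-→d28:-→d29:-→d30:-→d31:-→d32:H5 -> H5
  lookup 151.98.60.46: bits 100101110110001000111100001011 walk d0:-→d1:-→d2:-→d3:-→d4:-→d5:-→d6:-→d7:-→d8:-→d9:H6→d10:-→d11:-→d12:-→d13:-→d14:-→d15:-→d16:-→d17:-→d18:-→d19:-→d20:-→d21:-→d22:-→d23:-→d24:-→d25:-→d26:-→d27:-→d28:-→d29:-→d30:- -> H6
  + 151.98.0.0/15 (H2) depth=15
  + 151.98.60.0/24 (H4) depth=24
  + 17.108.72.0/23 (H0) depth=23
  lookup 17.108.73.0: bits 0001000101101100010010010000 walk d0:-→d1:-→d2:-→d3:-→d4:H2→d5:-→d6:-→d7:-→d8:-→d9:-→d10:-→d11:-→d12:-→d13:-→d14:-→d15:-→d16:-→d17:-→d18:-→d19:-→d20:H6→d21:-→d22:-→d23:H0→d24:H2→d25:-→d26:-→d27:H7→d28:H5 -> H5
  + 151.0.0.0/8 (H4) depth=8
  lookup 68.195.98.68: bits 0 walk d0:-→d1:- -> no-route
  - 17.108.73.0/28 clear@28
  + 151.98.60.32/28 (H3) depth=28
  + 17.108.73.0/28 (H4) depth=28
  lookup 17.108.73.0: bits 0001000101101100010010010000 walk d0:-→d1:-→d2:-→d3:-→d4:H2→d5:-→d6:-→d7:-→d8:-→d9:-→d10:-→d11:-→d12:-→d13:-→d14:-→d15:-→d16:-→d17:-→d18:-→d19:-→d20:H6→d21:-→d22:-→d23:H0→d24:H2→d25:-→d26:-→d27:H7→d28:H4 -> H4
  lookup 151.98.60.14: bits 10010111011000100011110000 walk d0:-→d1:-→d2:-→d3:-→d4:-→d5:-→d6:-→d7:-→d8:H4→d9:H6→d10:-→d11:-→d12:-→d13:-→d14:-→d15:H2→d16:-→d17:-→d18:-→d19:-→d20:-→d21:-→d22:-→d23:-→d24:H4→d25:-→d26:- -> H4
  + 17.108.73.0/28 (H3) depth=28
  lookup 151.0.1.226: bits 100101110 walk d0:-→d1:-→d2:-→d3:-→d4:-→d5:-→d6:-→d7:-→d8:H4→d9:H6 -> H6
  - 17.108.73.0/24 clear@24
  + 0.0.0.0/0 (H6) depth=0
  - 151.98.60.0/24 clear@24
  lookup 151.1.72.247: bits 100101110 walk d0:H6→d1:-→d2:-→d3:-→d4:-→d5:-→d6:-→d7:-→d8:H4→d9:H6 -> H6
  lookup 13.189.45.218: bits 000 walk d0:H6→d1:-→d2:-→d3:- -> H6
  + 17.108.73.2/32 (H6) depth=32
  + 0.0.0.0/0 (H6) depth=0

== LOOKUPS ==
["H6","H6","no-route","H6","no-route","H5","H6","H5","no-route","H4","H4","H6","H6","H6"]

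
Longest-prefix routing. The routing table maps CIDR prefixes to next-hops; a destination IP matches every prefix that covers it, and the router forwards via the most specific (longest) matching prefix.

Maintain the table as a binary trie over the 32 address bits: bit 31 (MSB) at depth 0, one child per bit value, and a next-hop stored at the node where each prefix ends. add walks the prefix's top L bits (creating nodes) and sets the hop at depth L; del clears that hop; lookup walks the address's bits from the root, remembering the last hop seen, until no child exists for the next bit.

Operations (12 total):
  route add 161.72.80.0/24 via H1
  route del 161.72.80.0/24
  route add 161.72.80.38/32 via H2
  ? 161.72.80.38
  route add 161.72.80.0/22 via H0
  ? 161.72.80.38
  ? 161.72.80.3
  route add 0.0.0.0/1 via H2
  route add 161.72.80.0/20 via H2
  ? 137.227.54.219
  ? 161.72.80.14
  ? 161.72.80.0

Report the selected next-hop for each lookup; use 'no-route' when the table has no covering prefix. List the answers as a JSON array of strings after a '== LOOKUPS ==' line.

Process each operation:
  add 161.72.80.0/24 -> H1 at depth 24
  - 161.72.80.0/24 clear@24
  add 161.72.80.38/32 -> H2 at depth 32
  ? 161.72.80.38  path d0:-→d1:-→d2:-→d3:-→d4:-→d5:-→d6:-→d7:-→d8:-→d9:-→d10:-→d11:-→d12:-→d13:-→d14:-→d15:-→d16:-→d17:-→d18:-→d19:-→d20:-→d21:-→d22:-→d23:-→d24:-→d25:-→d26:-→d27:-→d28:-→d29:-→d30:-→d31:-→d32:H2  best=H2
  add 161.72.80.0/22 -> H0 at depth 22
  ? 161.72.80.38  path d0:-→d1:-→d2:-→d3:-→d4:-→d5:-→d6:-→d7:-→d8:-→d9:-→d10:-→d11:-→d12:-→d13:-→d14:-→d15:-→d16:-→d17:-→d18:-→d19:-→d20:-→d21:-→d22:H0→d23:-→d24:-→d25:-→d26:-→d27:-→d28:-→d29:-→d30:-→d31:-→d32:H2  best=H2
  ? 161.72.80.3  path d0:-→d1:-→d2:-→d3:-→d4:-→d5:-→d6:-→d7:-→d8:-→d9:-→d10:-→d11:-→d12:-→d13:-→d14:-→d15:-→d16:-→d17:-→d18:-→d19:-→d20:-→d21:-→d22:H0→d23:-→d24:-→d25:-→d26:-  best=H0
  add 0.0.0.0/1 -> H2 at depth 1
  add 161.72.80.0/20 -> H2 at depth 20
  ? 137.227.54.219  path d0:-→d1:-→d2:-  best=no-route
  ? 161.72.80.14  path d0:-→d1:-→d2:-→d3:-→d4:-→d5:-→d6:-→d7:-→d8:-→d9:-→d10:-→d11:-→d12:-→d13:-→d14:-→d15:-→d16:-→d17:-→d18:-→d19:-→d20:H2→d21:-→d22:H0→d23:-→d24:-→d25:-→d26:-  best=H0
  ? 161.72.80.0  path d0:-→d1:-→d2:-→d3:-→d4:-→d5:-→d6:-→d7:-→d8:-→d9:-→d10:-→d11:-→d12:-→d13:-→d14:-→d15:-→d16:-→d17:-→d18:-→d19:-→d20:H2→d21:-→d22:H0→d23:-→d24:-→d25:-→d26:-  best=H0

== LOOKUPS ==
["H2","H2","H0","no-route","H0","H0"]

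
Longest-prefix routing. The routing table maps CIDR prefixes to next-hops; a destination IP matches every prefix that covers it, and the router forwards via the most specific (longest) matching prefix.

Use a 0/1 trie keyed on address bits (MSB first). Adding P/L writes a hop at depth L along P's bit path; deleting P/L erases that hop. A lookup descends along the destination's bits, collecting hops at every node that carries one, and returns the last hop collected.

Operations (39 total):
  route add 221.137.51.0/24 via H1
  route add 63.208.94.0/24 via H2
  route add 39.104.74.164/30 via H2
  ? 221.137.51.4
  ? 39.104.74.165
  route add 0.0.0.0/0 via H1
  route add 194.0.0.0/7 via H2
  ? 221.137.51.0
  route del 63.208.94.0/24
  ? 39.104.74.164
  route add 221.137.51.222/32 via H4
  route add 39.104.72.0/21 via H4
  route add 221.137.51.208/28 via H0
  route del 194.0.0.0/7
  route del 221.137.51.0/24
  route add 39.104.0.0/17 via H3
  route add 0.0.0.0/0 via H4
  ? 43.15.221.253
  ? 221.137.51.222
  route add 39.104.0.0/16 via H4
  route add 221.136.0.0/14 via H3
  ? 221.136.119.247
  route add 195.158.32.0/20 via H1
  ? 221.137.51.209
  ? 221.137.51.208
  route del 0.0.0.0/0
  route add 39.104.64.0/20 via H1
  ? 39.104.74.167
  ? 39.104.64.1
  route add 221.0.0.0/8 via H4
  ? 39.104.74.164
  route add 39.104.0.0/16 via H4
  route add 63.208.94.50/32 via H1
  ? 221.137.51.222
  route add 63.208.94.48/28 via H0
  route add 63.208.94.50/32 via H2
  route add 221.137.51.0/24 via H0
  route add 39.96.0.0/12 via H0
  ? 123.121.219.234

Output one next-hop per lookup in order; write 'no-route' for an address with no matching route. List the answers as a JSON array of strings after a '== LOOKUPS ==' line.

Trace:
  + 221.137.51.0/24 (H1) depth=24
  + 63.208.94.0/24 (H2) depth=24
  + 39.104.74.164/30 (H2) depth=30
  Q 221.137.51.4: descend 110111011000100100110011 ; hops seen [H1] ; pick H1
  Q 39.104.74.165: descend 001001110110100001001010101001 ; hops seen [H2] ; pick H2
  + 0.0.0.0/0 (H1) depth=0
  + 194.0.0.0/7 (H2) depth=7
  Q 221.137.51.0: descend 110111011000100100110011 ; hops seen [H1,H1] ; pick H1
  - 63.208.94.0/24 clear@24
  Q 39.104.74.164: descend 001001110110100001001010101001 ; hops seen [H1,H2] ; pick H2
  + 221.137.51.222/32 (H4) depth=32
  + 39.104.72.0/21 (H4) depth=21
  + 221.137.51.208/28 (H0) depth=28
  - 194.0.0.0/7 clear@7
  - 221.137.51.0/24 clear@24
  + 39.104.0.0/17 (H3) depth=17
  + 0.0.0.0/0 (H4) depth=0
  Q 43.15.221.253: descend 0010 ; hops seen [H4] ; pick H4
  Q 221.137.51.222: descend 11011101100010010011001111011110 ; hops seen [H4,H0,H4] ; pick H4
  + 39.104.0.0/16 (H4) depth=16
  + 221.136.0.0/14 (H3) depth=14
  Q 221.136.119.247: descend 110111011000100 ; hops seen [H4,H3] ; pick H3
  + 195.158.32.0/20 (H1) depth=20
  Q 221.137.51.209: descend 1101110110001001001100111101 ; hops seen [H4,H3,H0] ; pick H0
  Q 221.137.51.208: descend 1101110110001001001100111101 ; hops seen [H4,H3,H0] ; pick H0
  - 0.0.0.0/0 clear@0
  + 39.104.64.0/20 (H1) depth=20
  Q 39.104.74.167: descend 001001110110100001001010101001 ; hops seen [H4,H3,H1,H4,H2] ; pick H2
  Q 39.104.64.1: descend 00100111011010000100 ; hops seen [H4,H3,H1] ; pick H1
  + 221.0.0.0/8 (H4) depth=8
  Q 39.104.74.164: descend 001001110110100001001010101001 ; hops seen [H4,H3,H1,H4,H2] ; pick H2
  + 39.104.0.0/16 (H4) depth=16
  + 63.208.94.50/32 (H1) depth=32
  Q 221.137.51.222: descend 11011101100010010011001111011110 ; hops seen [H4,H3,H0,H4] ; pick H4
  + 63.208.94.48/28 (H0) depth=28
  + 63.208.94.50/32 (H2) depth=32
  + 221.137.51.0/24 (H0) depth=24
  + 39.96.0.0/12 (H0) depth=12
  Q 123.121.219.234: descend 0 ; hops seen [∅] ; pick no-route

== LOOKUPS ==
["H1","H2","H1","H2","H4","H4","H3","H0","H0","H2","H1","H2","H4","no-route"]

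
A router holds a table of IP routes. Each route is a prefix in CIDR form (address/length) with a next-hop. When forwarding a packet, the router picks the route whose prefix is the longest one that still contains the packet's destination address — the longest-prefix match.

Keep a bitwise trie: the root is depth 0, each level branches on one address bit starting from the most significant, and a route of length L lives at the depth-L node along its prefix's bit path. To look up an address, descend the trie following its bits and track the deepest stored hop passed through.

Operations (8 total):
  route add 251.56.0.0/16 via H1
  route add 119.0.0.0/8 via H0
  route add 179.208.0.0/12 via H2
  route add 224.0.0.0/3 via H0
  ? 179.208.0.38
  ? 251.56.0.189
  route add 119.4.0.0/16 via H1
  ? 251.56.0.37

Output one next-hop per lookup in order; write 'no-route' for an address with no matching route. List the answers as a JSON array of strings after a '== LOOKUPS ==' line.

Trace:
  add 251.56.0.0/16 -> H1 at depth 16
  add 119.0.0.0/8 -> H0 at depth 8
  add 179.208.0.0/12 -> H2 at depth 12
  add 224.0.0.0/3 -> H0 at depth 3
  lookup 179.208.0.38: bits 101100111101 walk d0:-→d1:-→d2:-→d3:-→d4:-→d5:-→d6:-→d7:-→d8:-→d9:-→d10:-→d11:-→d12:H2 -> H2
  lookup 251.56.0.189: bits 1111101100111000 walk d0:-→d1:-→d2:-→d3:H0→d4:-→d5:-→d6:-→d7:-→d8:-→d9:-→d10:-→d11:-→d12:-→d13:-→d14:-→d15:-→d16:H1 -> H1
  add 119.4.0.0/16 -> H1 at depth 16
  lookup 251.56.0.37: bits 1111101100111000 walk d0:-→d1:-→d2:-→d3:H0→d4:-→d5:-→d6:-→d7:-→d8:-→d9:-→d10:-→d11:-→d12:-→d13:-→d14:-→d15:-→d16:H1 -> H1

== LOOKUPS ==
["H2","H1","H1"]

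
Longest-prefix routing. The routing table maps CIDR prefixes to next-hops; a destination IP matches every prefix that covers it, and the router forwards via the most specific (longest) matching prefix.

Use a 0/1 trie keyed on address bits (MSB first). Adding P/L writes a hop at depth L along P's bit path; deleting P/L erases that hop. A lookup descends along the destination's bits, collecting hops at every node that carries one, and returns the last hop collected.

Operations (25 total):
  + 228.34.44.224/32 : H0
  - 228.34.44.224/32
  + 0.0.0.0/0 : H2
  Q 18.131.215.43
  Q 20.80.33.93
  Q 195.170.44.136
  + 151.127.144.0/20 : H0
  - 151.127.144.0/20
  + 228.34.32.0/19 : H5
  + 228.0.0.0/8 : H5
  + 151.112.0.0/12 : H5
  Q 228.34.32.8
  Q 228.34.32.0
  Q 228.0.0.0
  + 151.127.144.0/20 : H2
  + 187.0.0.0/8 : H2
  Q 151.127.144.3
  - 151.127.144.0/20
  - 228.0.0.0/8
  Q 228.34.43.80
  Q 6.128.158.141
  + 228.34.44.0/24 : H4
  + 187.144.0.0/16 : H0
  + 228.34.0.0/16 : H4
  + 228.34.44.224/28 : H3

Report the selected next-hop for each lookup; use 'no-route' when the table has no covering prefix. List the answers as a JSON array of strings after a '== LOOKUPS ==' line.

Trace:
  + 228.34.44.224/32 (H0) depth=32
  - 228.34.44.224/32 clear@32
  + 0.0.0.0/0 (H2) depth=0
  Q 18.131.215.43: descend ε ; hops seen [H2] ; pick H2
  Q 20.80.33.93: descend ε ; hops seen [H2] ; pick H2
  Q 195.170.44.136: descend 11 ; hops seen [H2] ; pick H2
  + 151.127.144.0/20 (H0) depth=20
  - 151.127.144.0/20 clear@20
  + 228.34.32.0/19 (H5) depth=19
  + 228.0.0.0/8 (H5) depth=8
  + 151.112.0.0/12 (H5) depth=12
  Q 228.34.32.8: descend 11100100001000100010 ; hops seen [H2,H5,H5] ; pick H5
  Q 228.34.32.0: descend 11100100001000100010 ; hops seen [H2,H5,H5] ; pick H5
  Q 228.0.0.0: descend 1110010000 ; hops seen [H2,H5] ; pick H5
  + 151.127.144.0/20 (H2) depth=20
  + 187.0.0.0/8 (H2) depth=8
  Q 151.127.144.3: descend 10010111011111111001 ; hops seen [H2,H5,H2] ; pick H2
  - 151.127.144.0/20 clear@20
  - 228.0.0.0/8 clear@8
  Q 228.34.43.80: descend 111001000010001000101 ; hops seen [H2,H5] ; pick H5
  Q 6.128.158.141: descend ε ; hops seen [H2] ; pick H2
  + 228.34.44.0/24 (H4) depth=24
  + 187.144.0.0/16 (H0) depth=16
  + 228.34.0.0/16 (H4) depth=16
  + 228.34.44.224/28 (H3) depth=28

== LOOKUPS ==
["H2","H2","H2","H5","H5","H5","H2","H5","H2"]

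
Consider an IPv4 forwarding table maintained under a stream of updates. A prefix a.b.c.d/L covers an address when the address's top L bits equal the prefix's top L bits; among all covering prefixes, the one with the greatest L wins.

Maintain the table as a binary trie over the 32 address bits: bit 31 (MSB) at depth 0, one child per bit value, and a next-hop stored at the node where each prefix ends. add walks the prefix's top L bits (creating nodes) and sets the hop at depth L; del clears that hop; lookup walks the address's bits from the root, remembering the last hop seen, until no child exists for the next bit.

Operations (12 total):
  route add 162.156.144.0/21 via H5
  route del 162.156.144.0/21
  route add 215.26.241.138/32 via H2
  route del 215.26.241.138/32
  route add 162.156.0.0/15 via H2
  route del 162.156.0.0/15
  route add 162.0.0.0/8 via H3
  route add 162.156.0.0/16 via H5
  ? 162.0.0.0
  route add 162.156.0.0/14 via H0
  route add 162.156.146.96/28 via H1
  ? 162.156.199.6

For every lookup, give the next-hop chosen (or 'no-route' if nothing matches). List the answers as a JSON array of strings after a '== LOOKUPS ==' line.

Apply in order:
  + 162.156.144.0/21 (H5) depth=21
  - 162.156.144.0/21 clear@21
  + 215.26.241.138/32 (H2) depth=32
  - 215.26.241.138/32 clear@32
  + 162.156.0.0/15 (H2) depth=15
  - 162.156.0.0/15 clear@15
  + 162.0.0.0/8 (H3) depth=8
  + 162.156.0.0/16 (H5) depth=16
  ? 162.0.0.0  path d0:-→d1:-→d2:-→d3:-→d4:-→d5:-→d6:-→d7:-→d8:H3  best=H3
  + 162.156.0.0/14 (H0) depth=14
  + 162.156.146.96/28 (H1) depth=28
  ? 162.156.199.6  path d0:-→d1:-→d2:-→d3:-→d4:-→d5:-→d6:-→d7:-→d8:H3→d9:-→d10:-→d11:-→d12:-→d13:-→d14:H0→d15:-→d16:H5→d17:-  best=H5

== LOOKUPS ==
["H3","H5"]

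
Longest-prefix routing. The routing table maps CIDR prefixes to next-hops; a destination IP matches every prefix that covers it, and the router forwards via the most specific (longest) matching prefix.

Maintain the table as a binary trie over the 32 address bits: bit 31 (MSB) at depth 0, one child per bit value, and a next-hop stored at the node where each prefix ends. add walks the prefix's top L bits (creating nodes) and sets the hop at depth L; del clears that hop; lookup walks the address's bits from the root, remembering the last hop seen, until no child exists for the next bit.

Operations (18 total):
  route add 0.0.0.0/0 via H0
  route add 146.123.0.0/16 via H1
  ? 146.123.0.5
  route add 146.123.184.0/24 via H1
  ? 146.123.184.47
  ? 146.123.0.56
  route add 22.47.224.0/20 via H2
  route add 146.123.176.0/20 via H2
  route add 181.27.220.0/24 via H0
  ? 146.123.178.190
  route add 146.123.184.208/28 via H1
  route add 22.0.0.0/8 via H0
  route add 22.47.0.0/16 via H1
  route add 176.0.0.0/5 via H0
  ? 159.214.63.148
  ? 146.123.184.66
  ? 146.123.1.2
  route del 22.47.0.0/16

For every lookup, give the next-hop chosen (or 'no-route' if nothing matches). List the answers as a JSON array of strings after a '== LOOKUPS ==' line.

Process each operation:
  + 0.0.0.0/0 (H0) depth=0
  + 146.123.0.0/16 (H1) depth=16
  Q 146.123.0.5: descend 1001001001111011 ; hops seen [H0,H1] ; pick H1
  + 146.123.184.0/24 (H1) depth=24
  Q 146.123.184.47: descend 100100100111101110111000 ; hops seen [H0,H1,H1] ; pick H1
  Q 146.123.0.56: descend 1001001001111011 ; hops seen [H0,H1] ; pick H1
  + 22.47.224.0/20 (H2) depth=20
  + 146.123.176.0/20 (H2) depth=20
  + 181.27.220.0/24 (H0) depth=24
  Q 146.123.178.190: descend 10010010011110111011 ; hops seen [H0,H1,H2] ; pick H2
  + 146.123.184.208/28 (H1) depth=28
  + 22.0.0.0/8 (H0) depth=8
  + 22.47.0.0/16 (H1) depth=16
  + 176.0.0.0/5 (H0) depth=5
  Q 159.214.63.148: descend 1001 ; hops seen [H0] ; pick H0
  Q 146.123.184.66: descend 100100100111101110111000 ; hops seen [H0,H1,H2,H1] ; pick H1
  Q 146.123.1.2: descend 1001001001111011 ; hops seen [H0,H1] ; pick H1
  - 22.47.0.0/16 clear@16

== LOOKUPS ==
["H1","H1","H1","H2","H0","H1","H1"]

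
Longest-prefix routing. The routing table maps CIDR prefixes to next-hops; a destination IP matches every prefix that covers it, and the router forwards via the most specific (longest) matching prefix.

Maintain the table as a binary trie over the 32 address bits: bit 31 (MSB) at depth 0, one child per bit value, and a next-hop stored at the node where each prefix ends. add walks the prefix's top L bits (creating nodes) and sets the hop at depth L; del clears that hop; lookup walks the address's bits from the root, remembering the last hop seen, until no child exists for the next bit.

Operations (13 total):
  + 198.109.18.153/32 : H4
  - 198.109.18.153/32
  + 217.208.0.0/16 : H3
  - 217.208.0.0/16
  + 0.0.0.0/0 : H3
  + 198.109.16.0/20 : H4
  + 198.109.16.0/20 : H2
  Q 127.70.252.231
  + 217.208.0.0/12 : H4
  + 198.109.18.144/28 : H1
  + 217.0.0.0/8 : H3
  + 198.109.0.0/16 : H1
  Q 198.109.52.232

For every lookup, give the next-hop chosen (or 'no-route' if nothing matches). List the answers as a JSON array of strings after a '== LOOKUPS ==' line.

Process each operation:
  + 198.109.18.153/32 (H4) depth=32
  - 198.109.18.153/32 clear@32
  + 217.208.0.0/16 (H3) depth=16
  - 217.208.0.0/16 clear@16
  + 0.0.0.0/0 (H3) depth=0
  + 198.109.16.0/20 (H4) depth=20
  + 198.109.16.0/20 (H2) depth=20
  lookup 127.70.252.231: bits ε walk d0:H3 -> H3
  + 217.208.0.0/12 (H4) depth=12
  + 198.109.18.144/28 (H1) depth=28
  + 217.0.0.0/8 (H3) depth=8
  + 198.109.0.0/16 (H1) depth=16
  lookup 198.109.52.232: bits 110001100110110100 walk d0:H3→d1:-→d2:-→d3:-→d4:-→d5:-→d6:-→d7:-→d8:-→d9:-→d10:-→d11:-→d12:-→d13:-→d14:-→d15:-→d16:H1→d17:-→d18:- -> H1

== LOOKUPS ==
["H3","H1"]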